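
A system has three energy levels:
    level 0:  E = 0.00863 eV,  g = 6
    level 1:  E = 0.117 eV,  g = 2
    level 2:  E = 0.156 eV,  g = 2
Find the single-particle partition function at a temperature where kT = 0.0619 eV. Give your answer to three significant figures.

Eᵢ/kT = 0.13942, 1.8901, 2.5202.
Z = Σ gᵢe^(−Eᵢ/kT) = 6·e^(−0.13942) + 2·e^(−1.8901) + 2·e^(−2.5202) = 5.2192 + 0.30211 + 0.16089 = 5.6822.

Z = 5.68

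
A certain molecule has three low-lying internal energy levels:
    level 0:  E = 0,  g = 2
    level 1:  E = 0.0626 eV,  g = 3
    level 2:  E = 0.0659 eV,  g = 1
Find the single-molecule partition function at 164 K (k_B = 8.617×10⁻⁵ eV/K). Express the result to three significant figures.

Z = 2.05

k_BT = 8.617×10⁻⁵ × 164 K = 0.014132 eV.
Eᵢ/kT = 0, 4.4297, 4.6632.
Z = Σ gᵢe^(−Eᵢ/kT) = 2·e^(−0) + 3·e^(−4.4297) + 1·e^(−4.6632) = 2.0000 + 0.035754 + 0.0094362 = 2.0452.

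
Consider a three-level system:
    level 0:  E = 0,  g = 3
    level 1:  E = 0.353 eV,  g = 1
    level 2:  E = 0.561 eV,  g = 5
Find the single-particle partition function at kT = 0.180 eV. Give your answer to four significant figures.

Eᵢ/kT = 0, 1.96111, 3.11667.
Z = Σ gᵢe^(−Eᵢ/kT) = 3·e^(−0) + 1·e^(−1.96111) + 5·e^(−3.11667) = 3.00000 + 0.140702 + 0.221522 = 3.36222.

Z = 3.362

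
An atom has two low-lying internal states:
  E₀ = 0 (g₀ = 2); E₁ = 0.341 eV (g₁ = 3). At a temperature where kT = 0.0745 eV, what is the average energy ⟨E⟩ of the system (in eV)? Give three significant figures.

Eᵢ/kT = 0, 4.5772.
Z = Σ gᵢe^(−Eᵢ/kT) = 2·e^(−0) + 3·e^(−4.5772) = 2.0000 + 0.030851 = 2.0309.
⟨E⟩ = Σ Eᵢ gᵢe^(−Eᵢ/kT) / Z = (0·2.0000 + 0.341·0.030851) / 2.0309 = 0.00518 eV.

0.00518 eV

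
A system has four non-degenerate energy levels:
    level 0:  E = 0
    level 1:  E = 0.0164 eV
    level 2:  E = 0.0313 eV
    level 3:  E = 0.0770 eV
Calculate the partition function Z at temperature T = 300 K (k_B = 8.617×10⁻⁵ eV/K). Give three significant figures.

k_BT = 8.617×10⁻⁵ × 300 K = 0.025851 eV.
Eᵢ/kT = 0, 0.63440, 1.2108, 2.9786.
Z = Σ e^(−Eᵢ/kT) = e^(−0) + e^(−0.63440) + e^(−1.2108) + e^(−2.9786) = 1.0000 + 0.53025 + 0.29796 + 0.050864 = 1.8791.

Z = 1.88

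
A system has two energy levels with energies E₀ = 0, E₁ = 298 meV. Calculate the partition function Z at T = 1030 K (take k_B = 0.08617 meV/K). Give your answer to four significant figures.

k_BT = 0.08617 × 1030 K = 88.7551 meV.
Eᵢ/kT = 0, 3.35755.
Z = Σ e^(−Eᵢ/kT) = e^(−0) + e^(−3.35755) = 1.00000 + 0.0348205 = 1.03482.

Z = 1.035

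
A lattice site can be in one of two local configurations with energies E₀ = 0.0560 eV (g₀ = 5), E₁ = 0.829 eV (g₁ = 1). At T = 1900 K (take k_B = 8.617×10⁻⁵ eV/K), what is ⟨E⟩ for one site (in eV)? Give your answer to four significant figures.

0.05737 eV

k_BT = 8.617×10⁻⁵ × 1900 K = 0.163723 eV.
Eᵢ/kT = 0.342041, 5.06343.
Z = Σ gᵢe^(−Eᵢ/kT) = 5·e^(−0.342041) + 1·e^(−5.06343) = 3.55160 + 0.00632383 = 3.55792.
⟨E⟩ = Σ Eᵢ gᵢe^(−Eᵢ/kT) / Z = (0.0560·3.55160 + 0.829·0.00632383) / 3.55792 = 0.05737 eV.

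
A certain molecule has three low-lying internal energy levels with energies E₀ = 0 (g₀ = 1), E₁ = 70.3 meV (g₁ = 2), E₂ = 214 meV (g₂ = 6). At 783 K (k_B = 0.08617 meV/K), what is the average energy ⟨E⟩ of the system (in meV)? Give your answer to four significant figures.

52.85 meV

k_BT = 0.08617 × 783 K = 67.4711 meV.
Eᵢ/kT = 0, 1.04193, 3.17173.
Z = Σ gᵢe^(−Eᵢ/kT) = 1·e^(−0) + 2·e^(−1.04193) + 6·e^(−3.17173) = 1.00000 + 0.705546 + 0.251586 = 1.95713.
⟨E⟩ = Σ Eᵢ gᵢe^(−Eᵢ/kT) / Z = (0·1.00000 + 70.3·0.705546 + 214·0.251586) / 1.95713 = 52.85 meV.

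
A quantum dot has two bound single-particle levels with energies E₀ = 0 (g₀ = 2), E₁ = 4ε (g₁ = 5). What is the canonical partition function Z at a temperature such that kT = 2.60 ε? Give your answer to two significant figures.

Z = 3.1

Eᵢ/kT = 0, 1.538.
Z = Σ gᵢe^(−Eᵢ/kT) = 2·e^(−0) + 5·e^(−1.538) = 2.000 + 1.074 = 3.074.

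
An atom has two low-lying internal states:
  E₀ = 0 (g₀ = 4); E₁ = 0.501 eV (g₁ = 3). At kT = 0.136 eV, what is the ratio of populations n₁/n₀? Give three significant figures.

0.0188

n₁/n₀ = (g₁/g₀) exp[−(E₁−E₀)/kT] = (3/4) × exp(−(0.501 eV)/(0.136 eV)) = (3/4) × exp(-3.6838) = 0.0188.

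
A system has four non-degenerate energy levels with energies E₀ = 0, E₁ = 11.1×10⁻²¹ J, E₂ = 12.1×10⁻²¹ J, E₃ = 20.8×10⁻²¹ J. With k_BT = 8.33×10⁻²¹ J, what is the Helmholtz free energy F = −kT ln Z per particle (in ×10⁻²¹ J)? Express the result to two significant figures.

Eᵢ/kT = 0, 1.333, 1.453, 2.497.
Z = Σ e^(−Eᵢ/kT) = e^(−0) + e^(−1.333) + e^(−1.453) + e^(−2.497) = 1.000 + 0.2637 + 0.2339 + 0.08233 = 1.580.
F = −kT ln Z = −8.33 × ln(1.580) = −8.33 × 0.4574 = -3.8 ×10⁻²¹ J.

-3.8 ×10⁻²¹ J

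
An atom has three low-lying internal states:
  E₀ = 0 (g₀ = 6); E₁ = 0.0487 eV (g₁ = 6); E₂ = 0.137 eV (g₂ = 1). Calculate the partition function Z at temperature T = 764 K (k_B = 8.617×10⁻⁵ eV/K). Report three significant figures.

Z = 8.99

k_BT = 8.617×10⁻⁵ × 764 K = 0.065834 eV.
Eᵢ/kT = 0, 0.73974, 2.0810.
Z = Σ gᵢe^(−Eᵢ/kT) = 6·e^(−0) + 6·e^(−0.73974) + 1·e^(−2.0810) = 6.0000 + 2.8634 + 0.12481 = 8.9882.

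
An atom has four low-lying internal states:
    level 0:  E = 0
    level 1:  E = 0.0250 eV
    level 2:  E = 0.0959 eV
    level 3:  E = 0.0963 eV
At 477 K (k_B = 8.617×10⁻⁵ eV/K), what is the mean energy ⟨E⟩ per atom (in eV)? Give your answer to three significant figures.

k_BT = 8.617×10⁻⁵ × 477 K = 0.041103 eV.
Eᵢ/kT = 0, 0.60823, 2.3332, 2.3429.
Z = Σ e^(−Eᵢ/kT) = e^(−0) + e^(−0.60823) + e^(−2.3332) + e^(−2.3429) = 1.0000 + 0.54431 + 0.096985 + 0.096049 = 1.7373.
⟨E⟩ = Σ Eᵢ e^(−Eᵢ/kT) / Z = (0·1.0000 + 0.0250·0.54431 + 0.0959·0.096985 + 0.0963·0.096049) / 1.7373 = 0.0185 eV.

0.0185 eV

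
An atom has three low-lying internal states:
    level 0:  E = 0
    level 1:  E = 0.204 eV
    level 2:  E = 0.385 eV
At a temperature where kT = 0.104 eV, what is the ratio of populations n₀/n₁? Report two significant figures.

n₀/n₁ = exp[−(E₀−E₁)/kT] = exp(−(-0.204 eV)/(0.104 eV)) = exp(1.962) = 7.1.

7.1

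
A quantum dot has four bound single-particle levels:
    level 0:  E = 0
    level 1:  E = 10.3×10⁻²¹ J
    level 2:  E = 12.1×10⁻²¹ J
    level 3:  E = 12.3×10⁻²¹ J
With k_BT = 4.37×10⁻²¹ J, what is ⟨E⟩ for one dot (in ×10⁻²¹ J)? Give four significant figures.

Eᵢ/kT = 0, 2.35698, 2.76888, 2.81465.
Z = Σ e^(−Eᵢ/kT) = e^(−0) + e^(−2.35698) + e^(−2.76888) + e^(−2.81465) = 1.00000 + 0.0947058 + 0.0627322 + 0.0599257 = 1.21736.
⟨E⟩ = Σ Eᵢ e^(−Eᵢ/kT) / Z = (0·1.00000 + 10.3·0.0947058 + 12.1·0.0627322 + 12.3·0.0599257) / 1.21736 = 2.030 ×10⁻²¹ J.

2.030 ×10⁻²¹ J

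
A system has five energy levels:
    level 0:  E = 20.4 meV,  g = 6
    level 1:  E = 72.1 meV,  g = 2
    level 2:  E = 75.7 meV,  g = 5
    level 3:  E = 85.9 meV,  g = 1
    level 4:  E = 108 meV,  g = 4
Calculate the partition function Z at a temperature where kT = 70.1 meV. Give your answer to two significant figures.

Z = 8.0

Eᵢ/kT = 0.2910, 1.029, 1.080, 1.225, 1.541.
Z = Σ gᵢe^(−Eᵢ/kT) = 6·e^(−0.2910) + 2·e^(−1.029) + 5·e^(−1.080) + 1·e^(−1.225) + 4·e^(−1.541) = 4.485 + 0.7147 + 1.698 + 0.2938 + 0.8567 = 8.048.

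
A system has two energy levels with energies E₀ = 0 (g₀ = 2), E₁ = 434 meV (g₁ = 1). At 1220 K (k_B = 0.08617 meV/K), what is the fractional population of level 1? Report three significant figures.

k_BT = 0.08617 × 1220 K = 105.13 meV.
Eᵢ/kT = 0, 4.1282.
Z = Σ gᵢe^(−Eᵢ/kT) = 2·e^(−0) + 1·e^(−4.1282) = 2.0000 + 0.016112 = 2.0161.
P₁ = g₁ e^(−E₁/kT) / Z = 0.016112/2.0161 = 0.00799.

0.00799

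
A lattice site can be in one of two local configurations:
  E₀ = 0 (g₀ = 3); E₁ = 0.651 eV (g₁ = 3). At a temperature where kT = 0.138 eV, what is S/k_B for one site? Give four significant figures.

1.149

Eᵢ/kT = 0, 4.71739.
Z = Σ gᵢe^(−Eᵢ/kT) = 3·e^(−0) + 3·e^(−4.71739) = 3.00000 + 0.0268154 = 3.02682.
⟨E⟩ = Σ EᵢPᵢ = 0.00576738 eV.
S/k_B = ln Z + ⟨E⟩/kT = ln(3.02682) + 0.00576738/0.138 = 1.10751 + 0.0417926 = 1.149.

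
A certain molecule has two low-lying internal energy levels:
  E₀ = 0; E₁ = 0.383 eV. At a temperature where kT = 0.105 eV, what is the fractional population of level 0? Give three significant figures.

Eᵢ/kT = 0, 3.6476.
Z = Σ e^(−Eᵢ/kT) = e^(−0) + e^(−3.6476) = 1.0000 + 0.026054 = 1.0261.
P₀ = e^(−E₀/kT) / Z = 1.0000/1.0261 = 0.975.

0.975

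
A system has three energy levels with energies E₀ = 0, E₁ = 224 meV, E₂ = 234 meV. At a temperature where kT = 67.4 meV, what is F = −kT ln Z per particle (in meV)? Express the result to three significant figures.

Eᵢ/kT = 0, 3.3234, 3.4718.
Z = Σ e^(−Eᵢ/kT) = e^(−0) + e^(−3.3234) + e^(−3.4718) = 1.0000 + 0.036030 + 0.031061 = 1.0671.
F = −kT ln Z = −67.4 × ln(1.0671) = −67.4 × 0.064945 = -4.38 meV.

-4.38 meV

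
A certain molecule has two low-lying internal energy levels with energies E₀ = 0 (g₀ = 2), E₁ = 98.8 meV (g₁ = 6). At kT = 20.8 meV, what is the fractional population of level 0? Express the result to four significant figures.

Eᵢ/kT = 0, 4.75000.
Z = Σ gᵢe^(−Eᵢ/kT) = 2·e^(−0) + 6·e^(−4.75000) = 2.00000 + 0.0519102 = 2.05191.
P₀ = g₀ e^(−E₀/kT) / Z = 2.00000/2.05191 = 0.9747.

0.9747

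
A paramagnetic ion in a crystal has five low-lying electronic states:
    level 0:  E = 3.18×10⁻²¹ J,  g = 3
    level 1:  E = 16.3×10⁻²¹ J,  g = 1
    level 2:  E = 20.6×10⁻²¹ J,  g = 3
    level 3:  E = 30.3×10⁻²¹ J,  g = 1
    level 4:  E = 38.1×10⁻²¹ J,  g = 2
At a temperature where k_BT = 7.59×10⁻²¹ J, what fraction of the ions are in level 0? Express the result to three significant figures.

0.850

Eᵢ/kT = 0.41897, 2.1476, 2.7141, 3.9921, 5.0198.
Z = Σ gᵢe^(−Eᵢ/kT) = 3·e^(−0.41897) + 1·e^(−2.1476) + 3·e^(−2.7141) + 1·e^(−3.9921) + 2·e^(−5.0198) = 1.9732 + 0.11676 + 0.19879 + 0.018461 + 0.013212 = 2.3204.
P₀ = g₀ e^(−E₀/kT) / Z = 1.9732/2.3204 = 0.850.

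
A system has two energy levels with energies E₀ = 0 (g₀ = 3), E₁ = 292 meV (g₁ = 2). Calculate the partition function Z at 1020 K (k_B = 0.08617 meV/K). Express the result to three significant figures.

k_BT = 0.08617 × 1020 K = 87.893 meV.
Eᵢ/kT = 0, 3.3222.
Z = Σ gᵢe^(−Eᵢ/kT) = 3·e^(−0) + 2·e^(−3.3222) = 3.0000 + 0.072147 = 3.0721.

Z = 3.07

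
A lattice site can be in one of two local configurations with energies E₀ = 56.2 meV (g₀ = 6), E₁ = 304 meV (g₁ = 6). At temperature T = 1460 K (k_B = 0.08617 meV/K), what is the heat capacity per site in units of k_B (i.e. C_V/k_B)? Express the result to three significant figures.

0.417

k_BT = 0.08617 × 1460 K = 125.81 meV.
Eᵢ/kT = 0.44671, 2.4163.
Z = Σ gᵢe^(−Eᵢ/kT) = 6·e^(−0.44671) + 6·e^(−2.4163) = 3.8384 + 0.53551 = 4.3739.
⟨E⟩ = 86.539 meV, ⟨E²⟩ = 14087 meV².
C_V/k_B = (⟨E²⟩ − ⟨E⟩²)/(kT)² = (14087 − 7489.0)/15828 = 0.417.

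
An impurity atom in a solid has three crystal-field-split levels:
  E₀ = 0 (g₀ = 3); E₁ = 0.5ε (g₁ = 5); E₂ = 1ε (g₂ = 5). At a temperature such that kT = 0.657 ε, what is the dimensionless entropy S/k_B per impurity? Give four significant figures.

2.396

Eᵢ/kT = 0, 0.761035, 1.52207.
Z = Σ gᵢe^(−Eᵢ/kT) = 3·e^(−0) + 5·e^(−0.761035) + 5·e^(−1.52207) = 3.00000 + 2.33591 + 1.09130 = 6.42721.
⟨E⟩ = Σ EᵢPᵢ = 0.351514 ε.
S/k_B = ln Z + ⟨E⟩/kT = ln(6.42721) + 0.351514/0.657 = 1.86054 + 0.535029 = 2.396.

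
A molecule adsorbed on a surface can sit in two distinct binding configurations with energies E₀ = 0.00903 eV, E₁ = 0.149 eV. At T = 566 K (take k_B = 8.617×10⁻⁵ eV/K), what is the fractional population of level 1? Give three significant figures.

k_BT = 8.617×10⁻⁵ × 566 K = 0.048772 eV.
Eᵢ/kT = 0.18515, 3.0550.
Z = Σ e^(−Eᵢ/kT) = e^(−0.18515) + e^(−3.0550) = 0.83098 + 0.047123 = 0.87810.
P₁ = e^(−E₁/kT) / Z = 0.047123/0.87810 = 0.0537.

0.0537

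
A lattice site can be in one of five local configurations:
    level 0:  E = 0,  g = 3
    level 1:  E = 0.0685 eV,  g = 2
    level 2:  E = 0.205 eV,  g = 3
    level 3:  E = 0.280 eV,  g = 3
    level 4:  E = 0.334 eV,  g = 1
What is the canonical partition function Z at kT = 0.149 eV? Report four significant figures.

Z = 5.585

Eᵢ/kT = 0, 0.459732, 1.37584, 1.87919, 2.24161.
Z = Σ gᵢe^(−Eᵢ/kT) = 3·e^(−0) + 2·e^(−0.459732) + 3·e^(−1.37584) + 3·e^(−1.87919) + 1·e^(−2.24161) = 3.00000 + 1.26291 + 0.757882 + 0.458141 + 0.106287 = 5.58522.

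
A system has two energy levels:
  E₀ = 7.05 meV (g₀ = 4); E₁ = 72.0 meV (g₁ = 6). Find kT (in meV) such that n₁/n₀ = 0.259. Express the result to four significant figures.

36.98 meV

n₁/n₀ = (g₁/g₀) exp[−(E₁−E₀)/kT] = 0.259.
⇒ (E₁−E₀)/kT = ln((6/4)/0.259) = ln(5.79151) = 1.75639.
kT = 64.95 meV / 1.75639 = 36.98 meV.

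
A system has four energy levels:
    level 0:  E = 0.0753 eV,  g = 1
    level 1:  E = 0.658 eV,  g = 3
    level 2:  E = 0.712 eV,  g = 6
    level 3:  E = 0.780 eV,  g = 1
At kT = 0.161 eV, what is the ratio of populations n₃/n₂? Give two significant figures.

0.11

n₃/n₂ = (g₃/g₂) exp[−(E₃−E₂)/kT] = (1/6) × exp(−(0.068 eV)/(0.161 eV)) = (1/6) × exp(-0.4224) = 0.11.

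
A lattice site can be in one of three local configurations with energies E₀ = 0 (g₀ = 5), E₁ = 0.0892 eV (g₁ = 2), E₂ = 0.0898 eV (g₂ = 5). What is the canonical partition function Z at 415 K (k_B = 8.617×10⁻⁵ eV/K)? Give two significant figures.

k_BT = 8.617×10⁻⁵ × 415 K = 0.03576 eV.
Eᵢ/kT = 0, 2.494, 2.511.
Z = Σ gᵢe^(−Eᵢ/kT) = 5·e^(−0) + 2·e^(−2.494) + 5·e^(−2.511) = 5.000 + 0.1652 + 0.4059 = 5.571.

Z = 5.6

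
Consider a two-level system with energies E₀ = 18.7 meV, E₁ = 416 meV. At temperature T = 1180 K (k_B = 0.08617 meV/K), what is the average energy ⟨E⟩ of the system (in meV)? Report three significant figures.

26.5 meV

k_BT = 0.08617 × 1180 K = 101.68 meV.
Eᵢ/kT = 0.18391, 4.0913.
Z = Σ e^(−Eᵢ/kT) = e^(−0.18391) + e^(−4.0913) = 0.83201 + 0.016717 = 0.84873.
⟨E⟩ = Σ Eᵢ e^(−Eᵢ/kT) / Z = (18.7·0.83201 + 416·0.016717) / 0.84873 = 26.5 meV.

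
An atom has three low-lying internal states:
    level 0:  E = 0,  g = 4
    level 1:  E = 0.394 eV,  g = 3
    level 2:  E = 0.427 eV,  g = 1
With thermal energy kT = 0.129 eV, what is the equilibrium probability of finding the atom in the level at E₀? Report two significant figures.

0.96

Eᵢ/kT = 0, 3.054, 3.310.
Z = Σ gᵢe^(−Eᵢ/kT) = 4·e^(−0) + 3·e^(−3.054) + 1·e^(−3.310) = 4.000 + 0.1415 + 0.03652 = 4.178.
P₀ = g₀ e^(−E₀/kT) / Z = 4.000/4.178 = 0.96.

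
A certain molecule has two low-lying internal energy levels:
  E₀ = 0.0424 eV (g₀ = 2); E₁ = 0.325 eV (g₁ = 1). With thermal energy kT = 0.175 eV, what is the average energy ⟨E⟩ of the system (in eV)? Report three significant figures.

0.0680 eV

Eᵢ/kT = 0.24229, 1.8571.
Z = Σ gᵢe^(−Eᵢ/kT) = 2·e^(−0.24229) + 1·e^(−1.8571) = 1.5697 + 0.15612 = 1.7258.
⟨E⟩ = Σ Eᵢ gᵢe^(−Eᵢ/kT) / Z = (0.0424·1.5697 + 0.325·0.15612) / 1.7258 = 0.0680 eV.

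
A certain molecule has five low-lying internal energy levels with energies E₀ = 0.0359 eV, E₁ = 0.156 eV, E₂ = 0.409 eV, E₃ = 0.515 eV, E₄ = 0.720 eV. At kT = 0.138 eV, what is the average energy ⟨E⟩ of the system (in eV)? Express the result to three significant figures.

Eᵢ/kT = 0.26014, 1.1304, 2.9638, 3.7319, 5.2174.
Z = Σ e^(−Eᵢ/kT) = e^(−0.26014) + e^(−1.1304) + e^(−2.9638) + e^(−3.7319) + e^(−5.2174) = 0.77094 + 0.32290 + 0.051622 + 0.023947 + 0.0054214 = 1.1748.
⟨E⟩ = Σ Eᵢ e^(−Eᵢ/kT) / Z = (0.0359·0.77094 + 0.156·0.32290 + 0.409·0.051622 + 0.515·0.023947 + 0.720·0.0054214) / 1.1748 = 0.0982 eV.

0.0982 eV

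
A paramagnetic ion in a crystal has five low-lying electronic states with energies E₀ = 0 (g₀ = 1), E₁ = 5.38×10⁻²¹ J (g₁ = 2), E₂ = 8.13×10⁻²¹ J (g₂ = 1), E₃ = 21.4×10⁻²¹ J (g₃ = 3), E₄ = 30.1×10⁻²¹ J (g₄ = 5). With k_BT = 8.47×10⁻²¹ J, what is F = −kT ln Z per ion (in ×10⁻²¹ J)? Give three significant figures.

-8.80 ×10⁻²¹ J

Eᵢ/kT = 0, 0.63518, 0.95986, 2.5266, 3.5537.
Z = Σ gᵢe^(−Eᵢ/kT) = 1·e^(−0) + 2·e^(−0.63518) + 1·e^(−0.95986) + 3·e^(−2.5266) + 5·e^(−3.5537) = 1.0000 + 1.0597 + 0.38295 + 0.23979 + 0.14309 = 2.8255.
F = −kT ln Z = −8.47 × ln(2.8255) = −8.47 × 1.0387 = -8.80 ×10⁻²¹ J.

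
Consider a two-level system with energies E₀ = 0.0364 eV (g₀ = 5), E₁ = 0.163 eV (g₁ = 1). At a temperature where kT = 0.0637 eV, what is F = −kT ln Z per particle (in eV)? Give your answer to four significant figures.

Eᵢ/kT = 0.571429, 2.55887.
Z = Σ gᵢe^(−Eᵢ/kT) = 5·e^(−0.571429) + 1·e^(−2.55887) = 2.82359 + 0.0773921 = 2.90098.
F = −kT ln Z = −0.0637 × ln(2.90098) = −0.0637 × 1.06505 = -0.06784 eV.

-0.06784 eV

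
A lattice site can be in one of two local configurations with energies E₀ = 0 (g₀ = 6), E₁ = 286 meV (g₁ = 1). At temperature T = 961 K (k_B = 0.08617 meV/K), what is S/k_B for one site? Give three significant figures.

k_BT = 0.08617 × 961 K = 82.809 meV.
Eᵢ/kT = 0, 3.4537.
Z = Σ gᵢe^(−Eᵢ/kT) = 6·e^(−0) + 1·e^(−3.4537) = 6.0000 + 0.031628 = 6.0316.
⟨E⟩ = Σ EᵢPᵢ = 1.4997 meV.
S/k_B = ln Z + ⟨E⟩/kT = ln(6.0316) + 1.4997/82.809 = 1.7970 + 0.018110 = 1.82.

1.82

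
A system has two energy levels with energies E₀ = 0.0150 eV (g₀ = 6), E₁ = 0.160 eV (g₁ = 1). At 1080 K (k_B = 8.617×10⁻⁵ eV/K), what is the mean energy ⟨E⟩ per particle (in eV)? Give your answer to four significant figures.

0.01992 eV

k_BT = 8.617×10⁻⁵ × 1080 K = 0.0930636 eV.
Eᵢ/kT = 0.161180, 1.71925.
Z = Σ gᵢe^(−Eᵢ/kT) = 6·e^(−0.161180) + 1·e^(−1.71925) = 5.10683 + 0.179200 = 5.28603.
⟨E⟩ = Σ Eᵢ gᵢe^(−Eᵢ/kT) / Z = (0.0150·5.10683 + 0.160·0.179200) / 5.28603 = 0.01992 eV.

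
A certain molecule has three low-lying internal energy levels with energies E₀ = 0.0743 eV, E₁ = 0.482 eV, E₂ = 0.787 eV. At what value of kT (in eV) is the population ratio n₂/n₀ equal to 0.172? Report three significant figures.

0.405 eV

n₂/n₀ = exp[−(E₂−E₀)/kT] = 0.172.
⇒ (E₂−E₀)/kT = ln(1/0.172) = ln(5.8140) = 1.7603.
kT = 0.7127 eV / 1.7603 = 0.405 eV.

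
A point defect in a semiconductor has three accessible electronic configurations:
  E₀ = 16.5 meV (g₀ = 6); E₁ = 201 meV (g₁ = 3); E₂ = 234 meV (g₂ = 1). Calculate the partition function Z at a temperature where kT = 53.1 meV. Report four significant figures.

Eᵢ/kT = 0.310734, 3.78531, 4.40678.
Z = Σ gᵢe^(−Eᵢ/kT) = 6·e^(−0.310734) + 3·e^(−3.78531) + 1·e^(−4.40678) = 4.39745 + 0.0681055 + 0.0121944 = 4.47775.

Z = 4.478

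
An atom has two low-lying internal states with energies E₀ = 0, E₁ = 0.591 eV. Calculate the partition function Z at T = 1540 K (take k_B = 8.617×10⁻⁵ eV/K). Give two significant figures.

Z = 1.0

k_BT = 8.617×10⁻⁵ × 1540 K = 0.1327 eV.
Eᵢ/kT = 0, 4.454.
Z = Σ e^(−Eᵢ/kT) = e^(−0) + e^(−4.454) = 1.000 + 0.01163 = 1.012.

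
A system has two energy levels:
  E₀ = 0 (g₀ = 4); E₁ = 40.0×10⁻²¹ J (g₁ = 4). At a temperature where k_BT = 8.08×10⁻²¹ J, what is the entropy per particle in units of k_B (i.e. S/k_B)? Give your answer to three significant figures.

1.43

Eᵢ/kT = 0, 4.9505.
Z = Σ gᵢe^(−Eᵢ/kT) = 4·e^(−0) + 4·e^(−4.9505) = 4.0000 + 0.028319 = 4.0283.
⟨E⟩ = Σ EᵢPᵢ = 0.28120 ×10⁻²¹ J.
S/k_B = ln Z + ⟨E⟩/kT = ln(4.0283) + 0.28120/8.08 = 1.3933 + 0.034802 = 1.43.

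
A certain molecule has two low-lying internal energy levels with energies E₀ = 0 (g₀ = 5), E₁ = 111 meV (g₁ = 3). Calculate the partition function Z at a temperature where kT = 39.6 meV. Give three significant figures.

Eᵢ/kT = 0, 2.8030.
Z = Σ gᵢe^(−Eᵢ/kT) = 5·e^(−0) + 3·e^(−2.8030) = 5.0000 + 0.18188 = 5.1819.

Z = 5.18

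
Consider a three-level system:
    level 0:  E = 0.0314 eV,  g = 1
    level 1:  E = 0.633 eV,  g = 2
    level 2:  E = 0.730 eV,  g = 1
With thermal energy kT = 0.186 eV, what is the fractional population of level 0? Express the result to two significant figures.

Eᵢ/kT = 0.1688, 3.403, 3.925.
Z = Σ gᵢe^(−Eᵢ/kT) = 1·e^(−0.1688) + 2·e^(−3.403) + 1·e^(−3.925) = 0.8447 + 0.06655 + 0.01974 = 0.9310.
P₀ = g₀ e^(−E₀/kT) / Z = 0.8447/0.9310 = 0.91.

0.91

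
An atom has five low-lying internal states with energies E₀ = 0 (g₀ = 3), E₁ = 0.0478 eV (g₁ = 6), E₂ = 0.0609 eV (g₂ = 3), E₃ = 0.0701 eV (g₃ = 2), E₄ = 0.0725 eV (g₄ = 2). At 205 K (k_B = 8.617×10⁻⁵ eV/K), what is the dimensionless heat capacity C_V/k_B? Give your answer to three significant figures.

1.24

k_BT = 8.617×10⁻⁵ × 205 K = 0.017665 eV.
Eᵢ/kT = 0, 2.7059, 3.4475, 3.9683, 4.1042.
Z = Σ gᵢe^(−Eᵢ/kT) = 3·e^(−0) + 6·e^(−2.7059) + 3·e^(−3.4475) + 2·e^(−3.9683) + 2·e^(−4.1042) = 3.0000 + 0.40086 + 0.095475 + 0.037811 + 0.033006 = 3.5672.
⟨E⟩ = 0.0084153 eV, ⟨E²⟩ = 0.00045674 eV².
C_V/k_B = (⟨E²⟩ − ⟨E⟩²)/(kT)² = (0.00045674 − 0.000070817)/0.00031205 = 1.24.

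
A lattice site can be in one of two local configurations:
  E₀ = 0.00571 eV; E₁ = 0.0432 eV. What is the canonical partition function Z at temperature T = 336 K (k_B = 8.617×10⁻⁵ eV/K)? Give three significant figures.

k_BT = 8.617×10⁻⁵ × 336 K = 0.028953 eV.
Eᵢ/kT = 0.19722, 1.4921.
Z = Σ e^(−Eᵢ/kT) = e^(−0.19722) + e^(−1.4921) = 0.82101 + 0.22490 = 1.0459.

Z = 1.05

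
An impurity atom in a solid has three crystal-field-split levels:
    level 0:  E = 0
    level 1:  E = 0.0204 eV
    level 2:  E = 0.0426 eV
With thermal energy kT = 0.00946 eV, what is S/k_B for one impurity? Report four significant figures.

0.3851

Eᵢ/kT = 0, 2.15645, 4.50317.
Z = Σ e^(−Eᵢ/kT) = e^(−0) + e^(−2.15645) + e^(−4.50317) = 1.00000 + 0.115735 + 0.0110738 = 1.12681.
⟨E⟩ = Σ EᵢPᵢ = 0.00251394 eV.
S/k_B = ln Z + ⟨E⟩/kT = ln(1.12681) + 0.00251394/0.00946 = 0.119391 + 0.265744 = 0.3851.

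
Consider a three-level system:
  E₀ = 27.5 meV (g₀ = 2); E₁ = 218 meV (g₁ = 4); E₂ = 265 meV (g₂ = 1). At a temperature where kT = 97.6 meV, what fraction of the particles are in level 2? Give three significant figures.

Eᵢ/kT = 0.28176, 2.2336, 2.7152.
Z = Σ gᵢe^(−Eᵢ/kT) = 2·e^(−0.28176) + 4·e^(−2.2336) + 1·e^(−2.7152) = 1.5089 + 0.42857 + 0.066192 = 2.0037.
P₂ = g₂ e^(−E₂/kT) / Z = 0.066192/2.0037 = 0.0330.

0.0330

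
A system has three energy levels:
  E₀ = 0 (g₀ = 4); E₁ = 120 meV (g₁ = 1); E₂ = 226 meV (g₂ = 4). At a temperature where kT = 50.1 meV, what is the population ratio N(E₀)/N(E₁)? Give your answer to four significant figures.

43.88

n₀/n₁ = (g₀/g₁) exp[−(E₀−E₁)/kT] = (4/1) × exp(−(-120 meV)/(50.1 meV)) = (4/1) × exp(2.39521) = 43.88.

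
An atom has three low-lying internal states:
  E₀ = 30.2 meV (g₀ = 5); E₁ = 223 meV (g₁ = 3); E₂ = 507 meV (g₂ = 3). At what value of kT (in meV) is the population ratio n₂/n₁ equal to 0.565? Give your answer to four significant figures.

497.4 meV

n₂/n₁ = (g₂/g₁) exp[−(E₂−E₁)/kT] = 0.565.
⇒ (E₂−E₁)/kT = ln((3/3)/0.565) = ln(1.76991) = 0.570929.
kT = 284 meV / 0.570929 = 497.4 meV.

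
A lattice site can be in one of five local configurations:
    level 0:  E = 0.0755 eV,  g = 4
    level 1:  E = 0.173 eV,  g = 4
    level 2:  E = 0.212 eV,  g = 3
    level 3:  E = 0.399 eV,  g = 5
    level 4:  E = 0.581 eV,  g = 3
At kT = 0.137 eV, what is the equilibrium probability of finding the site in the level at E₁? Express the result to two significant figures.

0.26

Eᵢ/kT = 0.5511, 1.263, 1.547, 2.912, 4.241.
Z = Σ gᵢe^(−Eᵢ/kT) = 4·e^(−0.5511) + 4·e^(−1.263) + 3·e^(−1.547) + 5·e^(−2.912) + 3·e^(−4.241) = 2.305 + 1.131 + 0.6387 + 0.2718 + 0.04318 = 4.390.
P₁ = g₁ e^(−E₁/kT) / Z = 1.131/4.390 = 0.26.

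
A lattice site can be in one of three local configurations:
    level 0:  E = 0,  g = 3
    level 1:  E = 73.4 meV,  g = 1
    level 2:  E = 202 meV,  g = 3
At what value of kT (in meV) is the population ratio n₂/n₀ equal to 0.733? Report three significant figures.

650 meV

n₂/n₀ = (g₂/g₀) exp[−(E₂−E₀)/kT] = 0.733.
⇒ (E₂−E₀)/kT = ln((3/3)/0.733) = ln(1.3643) = 0.31064.
kT = 202 meV / 0.31064 = 650 meV.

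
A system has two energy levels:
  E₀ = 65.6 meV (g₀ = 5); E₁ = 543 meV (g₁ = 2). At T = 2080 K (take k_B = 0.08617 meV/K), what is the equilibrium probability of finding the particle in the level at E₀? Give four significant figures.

0.9729

k_BT = 0.08617 × 2080 K = 179.234 meV.
Eᵢ/kT = 0.366002, 3.02956.
Z = Σ gᵢe^(−Eᵢ/kT) = 5·e^(−0.366002) + 2·e^(−3.02956) = 3.46751 + 0.0966738 = 3.56418.
P₀ = g₀ e^(−E₀/kT) / Z = 3.46751/3.56418 = 0.9729.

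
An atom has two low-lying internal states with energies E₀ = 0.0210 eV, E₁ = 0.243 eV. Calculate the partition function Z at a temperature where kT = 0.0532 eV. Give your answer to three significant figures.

Eᵢ/kT = 0.39474, 4.5677.
Z = Σ e^(−Eᵢ/kT) = e^(−0.39474) + e^(−4.5677) = 0.67386 + 0.010382 = 0.68424.

Z = 0.684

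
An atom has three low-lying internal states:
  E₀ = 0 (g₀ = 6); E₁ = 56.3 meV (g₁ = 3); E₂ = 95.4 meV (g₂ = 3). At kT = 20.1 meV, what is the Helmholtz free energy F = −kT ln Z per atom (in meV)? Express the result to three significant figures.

-36.7 meV

Eᵢ/kT = 0, 2.8010, 4.7463.
Z = Σ gᵢe^(−Eᵢ/kT) = 6·e^(−0) + 3·e^(−2.8010) + 3·e^(−4.7463) = 6.0000 + 0.18225 + 0.026051 = 6.2083.
F = −kT ln Z = −20.1 × ln(6.2083) = −20.1 × 1.8259 = -36.7 meV.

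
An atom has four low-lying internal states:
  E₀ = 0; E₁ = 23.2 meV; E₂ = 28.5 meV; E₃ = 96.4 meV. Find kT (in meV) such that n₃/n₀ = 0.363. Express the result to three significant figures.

95.1 meV

n₃/n₀ = exp[−(E₃−E₀)/kT] = 0.363.
⇒ (E₃−E₀)/kT = ln(1/0.363) = ln(2.7548) = 1.0133.
kT = 96.4 meV / 1.0133 = 95.1 meV.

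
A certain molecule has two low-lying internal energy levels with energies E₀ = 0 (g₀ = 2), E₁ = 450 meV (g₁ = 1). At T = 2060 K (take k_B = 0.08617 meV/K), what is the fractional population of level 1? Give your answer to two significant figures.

k_BT = 0.08617 × 2060 K = 177.5 meV.
Eᵢ/kT = 0, 2.535.
Z = Σ gᵢe^(−Eᵢ/kT) = 2·e^(−0) + 1·e^(−2.535) = 2.000 + 0.07926 = 2.079.
P₁ = g₁ e^(−E₁/kT) / Z = 0.07926/2.079 = 0.038.

0.038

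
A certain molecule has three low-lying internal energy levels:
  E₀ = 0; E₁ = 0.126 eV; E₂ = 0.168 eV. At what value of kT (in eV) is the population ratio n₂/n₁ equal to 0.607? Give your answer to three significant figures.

0.0841 eV

n₂/n₁ = exp[−(E₂−E₁)/kT] = 0.607.
⇒ (E₂−E₁)/kT = ln(1/0.607) = ln(1.6474) = 0.49920.
kT = 0.042 eV / 0.49920 = 0.0841 eV.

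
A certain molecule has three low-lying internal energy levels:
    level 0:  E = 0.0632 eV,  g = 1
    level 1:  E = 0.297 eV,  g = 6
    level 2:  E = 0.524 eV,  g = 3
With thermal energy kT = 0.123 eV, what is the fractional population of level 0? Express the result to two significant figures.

Eᵢ/kT = 0.5138, 2.415, 4.260.
Z = Σ gᵢe^(−Eᵢ/kT) = 1·e^(−0.5138) + 6·e^(−2.415) + 3·e^(−4.260) = 0.5982 + 0.5362 + 0.04237 = 1.177.
P₀ = g₀ e^(−E₀/kT) / Z = 0.5982/1.177 = 0.51.

0.51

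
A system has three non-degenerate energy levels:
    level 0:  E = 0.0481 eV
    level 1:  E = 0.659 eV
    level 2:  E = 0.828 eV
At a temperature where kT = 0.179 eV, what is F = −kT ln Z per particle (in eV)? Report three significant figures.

Eᵢ/kT = 0.26872, 3.6816, 4.6257.
Z = Σ e^(−Eᵢ/kT) = e^(−0.26872) + e^(−3.6816) + e^(−4.6257) = 0.76436 + 0.025183 + 0.0097968 = 0.79934.
F = −kT ln Z = −0.179 × ln(0.79934) = −0.179 × -0.22397 = 0.0401 eV.

0.0401 eV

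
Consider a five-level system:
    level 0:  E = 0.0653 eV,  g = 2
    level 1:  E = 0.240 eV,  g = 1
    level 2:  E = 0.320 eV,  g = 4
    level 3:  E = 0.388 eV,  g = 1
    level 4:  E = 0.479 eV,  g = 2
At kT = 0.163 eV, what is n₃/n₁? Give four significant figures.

0.4033

n₃/n₁ = (g₃/g₁) exp[−(E₃−E₁)/kT] = (1/1) × exp(−(0.148 eV)/(0.163 eV)) = (1/1) × exp(-0.907975) = 0.4033.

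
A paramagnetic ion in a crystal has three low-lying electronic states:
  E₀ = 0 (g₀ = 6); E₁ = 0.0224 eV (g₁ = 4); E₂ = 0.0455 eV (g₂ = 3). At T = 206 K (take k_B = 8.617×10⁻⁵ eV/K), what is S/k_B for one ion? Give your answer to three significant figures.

k_BT = 8.617×10⁻⁵ × 206 K = 0.017751 eV.
Eᵢ/kT = 0, 1.2619, 2.5632.
Z = Σ gᵢe^(−Eᵢ/kT) = 6·e^(−0) + 4·e^(−1.2619) + 3·e^(−2.5632) = 6.0000 + 1.1325 + 0.23117 = 7.3637.
⟨E⟩ = Σ EᵢPᵢ = 0.0048734 eV.
S/k_B = ln Z + ⟨E⟩/kT = ln(7.3637) + 0.0048734/0.017751 = 1.9966 + 0.27454 = 2.27.

2.27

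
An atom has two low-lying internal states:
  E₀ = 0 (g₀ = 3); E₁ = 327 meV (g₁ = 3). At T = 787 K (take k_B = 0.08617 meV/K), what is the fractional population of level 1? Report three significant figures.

0.00799

k_BT = 0.08617 × 787 K = 67.816 meV.
Eᵢ/kT = 0, 4.8219.
Z = Σ gᵢe^(−Eᵢ/kT) = 3·e^(−0) + 3·e^(−4.8219) = 3.0000 + 0.024154 = 3.0242.
P₁ = g₁ e^(−E₁/kT) / Z = 0.024154/3.0242 = 0.00799.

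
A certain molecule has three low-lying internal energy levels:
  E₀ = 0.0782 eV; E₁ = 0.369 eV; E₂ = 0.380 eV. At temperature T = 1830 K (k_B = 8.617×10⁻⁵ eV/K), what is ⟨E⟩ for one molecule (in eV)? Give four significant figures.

0.1475 eV

k_BT = 8.617×10⁻⁵ × 1830 K = 0.157691 eV.
Eᵢ/kT = 0.495907, 2.34002, 2.40978.
Z = Σ e^(−Eᵢ/kT) = e^(−0.495907) + e^(−2.34002) + e^(−2.40978) = 0.609018 + 0.0963257 + 0.0898351 = 0.795179.
⟨E⟩ = Σ Eᵢ e^(−Eᵢ/kT) / Z = (0.0782·0.609018 + 0.369·0.0963257 + 0.380·0.0898351) / 0.795179 = 0.1475 eV.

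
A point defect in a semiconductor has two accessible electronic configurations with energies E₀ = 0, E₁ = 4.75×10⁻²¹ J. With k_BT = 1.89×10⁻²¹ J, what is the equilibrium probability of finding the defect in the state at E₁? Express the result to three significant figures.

Eᵢ/kT = 0, 2.5132.
Z = Σ e^(−Eᵢ/kT) = e^(−0) + e^(−2.5132) = 1.0000 + 0.081009 = 1.0810.
P₁ = e^(−E₁/kT) / Z = 0.081009/1.0810 = 0.0749.

0.0749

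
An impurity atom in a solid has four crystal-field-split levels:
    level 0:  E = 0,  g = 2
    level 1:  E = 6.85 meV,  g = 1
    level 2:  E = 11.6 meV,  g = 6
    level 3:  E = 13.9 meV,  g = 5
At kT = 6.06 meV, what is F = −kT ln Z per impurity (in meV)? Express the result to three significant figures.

Eᵢ/kT = 0, 1.1304, 1.9142, 2.2937.
Z = Σ gᵢe^(−Eᵢ/kT) = 2·e^(−0) + 1·e^(−1.1304) + 6·e^(−1.9142) + 5·e^(−2.2937) = 2.0000 + 0.32290 + 0.88476 + 0.50446 = 3.7121.
F = −kT ln Z = −6.06 × ln(3.7121) = −6.06 × 1.3116 = -7.95 meV.

-7.95 meV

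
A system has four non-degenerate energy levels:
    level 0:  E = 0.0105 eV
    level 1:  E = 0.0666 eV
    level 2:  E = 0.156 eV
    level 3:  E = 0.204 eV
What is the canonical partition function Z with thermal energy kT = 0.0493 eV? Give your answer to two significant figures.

Z = 1.1

Eᵢ/kT = 0.2130, 1.351, 3.164, 4.138.
Z = Σ e^(−Eᵢ/kT) = e^(−0.2130) + e^(−1.351) + e^(−3.164) + e^(−4.138) = 0.8082 + 0.2590 + 0.04226 + 0.01595 = 1.125.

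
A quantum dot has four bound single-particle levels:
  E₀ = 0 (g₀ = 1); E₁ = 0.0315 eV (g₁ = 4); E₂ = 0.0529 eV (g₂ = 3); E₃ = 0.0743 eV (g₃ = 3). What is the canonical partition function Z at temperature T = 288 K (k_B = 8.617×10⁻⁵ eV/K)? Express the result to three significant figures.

Z = 2.63

k_BT = 8.617×10⁻⁵ × 288 K = 0.024817 eV.
Eᵢ/kT = 0, 1.2693, 2.1316, 2.9939.
Z = Σ gᵢe^(−Eᵢ/kT) = 1·e^(−0) + 4·e^(−1.2693) + 3·e^(−2.1316) + 3·e^(−2.9939) = 1.0000 + 1.1241 + 0.35594 + 0.15028 = 2.6303.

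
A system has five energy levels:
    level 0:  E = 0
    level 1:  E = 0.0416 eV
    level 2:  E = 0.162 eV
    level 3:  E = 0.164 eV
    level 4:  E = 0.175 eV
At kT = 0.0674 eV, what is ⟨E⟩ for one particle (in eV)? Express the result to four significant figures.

0.03600 eV

Eᵢ/kT = 0, 0.617211, 2.40356, 2.43323, 2.59644.
Z = Σ e^(−Eᵢ/kT) = e^(−0) + e^(−0.617211) + e^(−2.40356) + e^(−2.43323) + e^(−2.59644) = 1.00000 + 0.539447 + 0.0903956 + 0.0877529 + 0.0745385 = 1.79213.
⟨E⟩ = Σ Eᵢ e^(−Eᵢ/kT) / Z = (0·1.00000 + 0.0416·0.539447 + 0.162·0.0903956 + 0.164·0.0877529 + 0.175·0.0745385) / 1.79213 = 0.03600 eV.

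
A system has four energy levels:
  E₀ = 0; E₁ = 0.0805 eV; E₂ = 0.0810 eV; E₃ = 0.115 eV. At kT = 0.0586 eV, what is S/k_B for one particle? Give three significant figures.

1.09

Eᵢ/kT = 0, 1.3737, 1.3823, 1.9625.
Z = Σ e^(−Eᵢ/kT) = e^(−0) + e^(−1.3737) + e^(−1.3823) + e^(−1.9625) = 1.0000 + 0.25317 + 0.25100 + 0.14051 = 1.6447.
⟨E⟩ = Σ EᵢPᵢ = 0.034578 eV.
S/k_B = ln Z + ⟨E⟩/kT = ln(1.6447) + 0.034578/0.0586 = 0.49756 + 0.59007 = 1.09.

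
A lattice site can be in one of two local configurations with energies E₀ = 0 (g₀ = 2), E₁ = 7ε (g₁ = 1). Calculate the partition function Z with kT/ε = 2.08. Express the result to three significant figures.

Z = 2.03

Eᵢ/kT = 0, 3.3654.
Z = Σ gᵢe^(−Eᵢ/kT) = 2·e^(−0) + 1·e^(−3.3654) = 2.0000 + 0.034548 = 2.0345.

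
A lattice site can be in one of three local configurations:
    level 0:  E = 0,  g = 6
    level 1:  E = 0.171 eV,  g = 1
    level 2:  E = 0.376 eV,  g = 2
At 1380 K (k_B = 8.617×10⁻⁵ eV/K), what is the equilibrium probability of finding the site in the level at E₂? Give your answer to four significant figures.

k_BT = 8.617×10⁻⁵ × 1380 K = 0.118915 eV.
Eᵢ/kT = 0, 1.43800, 3.16192.
Z = Σ gᵢe^(−Eᵢ/kT) = 6·e^(−0) + 1·e^(−1.43800) + 2·e^(−3.16192) = 6.00000 + 0.237402 + 0.0846887 = 6.32209.
P₂ = g₂ e^(−E₂/kT) / Z = 0.0846887/6.32209 = 0.01340.

0.01340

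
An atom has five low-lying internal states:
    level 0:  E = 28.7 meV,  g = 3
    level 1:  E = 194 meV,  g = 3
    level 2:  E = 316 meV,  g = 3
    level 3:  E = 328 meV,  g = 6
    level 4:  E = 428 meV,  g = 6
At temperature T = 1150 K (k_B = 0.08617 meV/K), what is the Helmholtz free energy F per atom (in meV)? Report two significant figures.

-110 meV

k_BT = 0.08617 × 1150 K = 99.10 meV.
Eᵢ/kT = 0.2896, 1.958, 3.189, 3.310, 4.319.
Z = Σ gᵢe^(−Eᵢ/kT) = 3·e^(−0.2896) + 3·e^(−1.958) + 3·e^(−3.189) + 6·e^(−3.310) + 6·e^(−4.319) = 2.246 + 0.4234 + 0.1236 + 0.2191 + 0.07988 = 3.092.
F = −kT ln Z = −99.10 × ln(3.092) = −99.10 × 1.129 = -110 meV.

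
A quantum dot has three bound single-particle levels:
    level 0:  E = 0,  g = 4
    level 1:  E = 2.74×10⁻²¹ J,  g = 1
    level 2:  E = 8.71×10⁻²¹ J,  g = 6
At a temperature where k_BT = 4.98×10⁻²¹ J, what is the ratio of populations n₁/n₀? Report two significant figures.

0.14

n₁/n₀ = (g₁/g₀) exp[−(E₁−E₀)/kT] = (1/4) × exp(−(2.74 ×10⁻²¹ J)/(4.98 ×10⁻²¹ J)) = (1/4) × exp(-0.5502) = 0.14.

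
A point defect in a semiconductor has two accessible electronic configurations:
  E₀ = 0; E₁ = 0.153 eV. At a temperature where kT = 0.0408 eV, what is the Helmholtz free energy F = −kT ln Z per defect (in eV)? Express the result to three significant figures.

Eᵢ/kT = 0, 3.7500.
Z = Σ e^(−Eᵢ/kT) = e^(−0) + e^(−3.7500) = 1.0000 + 0.023518 = 1.0235.
F = −kT ln Z = −0.0408 × ln(1.0235) = −0.0408 × 0.023228 = -0.000948 eV.

-0.000948 eV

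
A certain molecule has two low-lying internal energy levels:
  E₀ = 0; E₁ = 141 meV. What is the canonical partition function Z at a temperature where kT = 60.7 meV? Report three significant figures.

Z = 1.10

Eᵢ/kT = 0, 2.3229.
Z = Σ e^(−Eᵢ/kT) = e^(−0) + e^(−2.3229) = 1.0000 + 0.097989 = 1.0980.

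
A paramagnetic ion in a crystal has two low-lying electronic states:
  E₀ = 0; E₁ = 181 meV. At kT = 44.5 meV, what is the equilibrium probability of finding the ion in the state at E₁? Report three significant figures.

0.0168

Eᵢ/kT = 0, 4.0674.
Z = Σ e^(−Eᵢ/kT) = e^(−0) + e^(−4.0674) = 1.0000 + 0.017122 = 1.0171.
P₁ = e^(−E₁/kT) / Z = 0.017122/1.0171 = 0.0168.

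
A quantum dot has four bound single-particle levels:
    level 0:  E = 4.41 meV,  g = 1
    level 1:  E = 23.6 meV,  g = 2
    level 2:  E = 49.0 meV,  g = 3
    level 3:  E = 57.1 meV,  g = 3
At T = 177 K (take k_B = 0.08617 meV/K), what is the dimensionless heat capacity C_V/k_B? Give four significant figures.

1.180

k_BT = 0.08617 × 177 K = 15.2521 meV.
Eᵢ/kT = 0.289141, 1.54733, 3.21267, 3.74375.
Z = Σ gᵢe^(−Eᵢ/kT) = 1·e^(−0.289141) + 2·e^(−1.54733) + 3·e^(−3.21267) + 3·e^(−3.74375) = 0.748907 + 0.425631 + 0.120747 + 0.0709956 = 1.36628.
⟨E⟩ = 17.0668 meV, ⟨E²⟩ = 565.779 meV².
C_V/k_B = (⟨E²⟩ − ⟨E⟩²)/(kT)² = (565.779 − 291.276)/232.627 = 1.180.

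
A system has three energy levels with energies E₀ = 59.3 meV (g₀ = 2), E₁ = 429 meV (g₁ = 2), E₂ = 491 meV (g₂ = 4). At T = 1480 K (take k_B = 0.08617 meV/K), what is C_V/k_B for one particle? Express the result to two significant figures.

k_BT = 0.08617 × 1480 K = 127.5 meV.
Eᵢ/kT = 0.4651, 3.365, 3.851.
Z = Σ gᵢe^(−Eᵢ/kT) = 2·e^(−0.4651) + 2·e^(−3.365) + 4·e^(−3.851) = 1.256 + 0.06912 + 0.08503 = 1.410.
⟨E⟩ = 103.5 meV, ⟨E²⟩ = 26690 meV².
C_V/k_B = (⟨E²⟩ − ⟨E⟩²)/(kT)² = (26690 − 10710)/16260 = 0.98.

0.98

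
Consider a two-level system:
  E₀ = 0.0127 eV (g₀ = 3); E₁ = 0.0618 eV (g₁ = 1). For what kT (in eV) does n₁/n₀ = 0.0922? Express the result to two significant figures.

n₁/n₀ = (g₁/g₀) exp[−(E₁−E₀)/kT] = 0.0922.
⇒ (E₁−E₀)/kT = ln((1/3)/0.0922) = ln(3.615) = 1.285.
kT = 0.0491 eV / 1.285 = 0.038 eV.

0.038 eV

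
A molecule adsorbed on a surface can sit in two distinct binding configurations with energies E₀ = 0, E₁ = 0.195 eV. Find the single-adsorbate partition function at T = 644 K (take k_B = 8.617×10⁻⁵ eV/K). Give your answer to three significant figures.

Z = 1.03

k_BT = 8.617×10⁻⁵ × 644 K = 0.055493 eV.
Eᵢ/kT = 0, 3.5140.
Z = Σ e^(−Eᵢ/kT) = e^(−0) + e^(−3.5140) = 1.0000 + 0.029778 = 1.0298.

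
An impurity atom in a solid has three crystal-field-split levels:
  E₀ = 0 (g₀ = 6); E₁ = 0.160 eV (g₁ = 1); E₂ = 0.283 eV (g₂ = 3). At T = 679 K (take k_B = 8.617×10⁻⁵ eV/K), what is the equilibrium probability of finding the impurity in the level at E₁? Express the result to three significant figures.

k_BT = 8.617×10⁻⁵ × 679 K = 0.058509 eV.
Eᵢ/kT = 0, 2.7346, 4.8369.
Z = Σ gᵢe^(−Eᵢ/kT) = 6·e^(−0) + 1·e^(−2.7346) + 3·e^(−4.8369) = 6.0000 + 0.064920 + 0.023795 = 6.0887.
P₁ = g₁ e^(−E₁/kT) / Z = 0.064920/6.0887 = 0.0107.

0.0107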